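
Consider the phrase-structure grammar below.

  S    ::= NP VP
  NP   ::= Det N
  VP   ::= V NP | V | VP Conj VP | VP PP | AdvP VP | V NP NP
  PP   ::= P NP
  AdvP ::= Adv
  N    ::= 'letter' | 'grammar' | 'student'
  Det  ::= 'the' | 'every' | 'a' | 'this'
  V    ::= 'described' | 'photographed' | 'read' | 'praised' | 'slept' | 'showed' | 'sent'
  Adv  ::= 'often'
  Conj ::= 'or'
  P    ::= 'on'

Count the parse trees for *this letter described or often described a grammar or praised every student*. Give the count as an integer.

Two of the 3 distinct bracketings:
[S [NP [Det this] [N letter]] [VP [VP [V described]] [Conj or] [VP [VP [AdvP [Adv often]] [VP [V described] [NP [Det a] [N grammar]]]] [Conj or] [VP [V praised] [NP [Det every] [N student]]]]]]
[S [NP [Det this] [N letter]] [VP [VP [V described]] [Conj or] [VP [AdvP [Adv often]] [VP [VP [V described] [NP [Det a] [N grammar]]] [Conj or] [VP [V praised] [NP [Det every] [N student]]]]]]]
The trees differ in how a recursive rule is bracketed over the same span.

3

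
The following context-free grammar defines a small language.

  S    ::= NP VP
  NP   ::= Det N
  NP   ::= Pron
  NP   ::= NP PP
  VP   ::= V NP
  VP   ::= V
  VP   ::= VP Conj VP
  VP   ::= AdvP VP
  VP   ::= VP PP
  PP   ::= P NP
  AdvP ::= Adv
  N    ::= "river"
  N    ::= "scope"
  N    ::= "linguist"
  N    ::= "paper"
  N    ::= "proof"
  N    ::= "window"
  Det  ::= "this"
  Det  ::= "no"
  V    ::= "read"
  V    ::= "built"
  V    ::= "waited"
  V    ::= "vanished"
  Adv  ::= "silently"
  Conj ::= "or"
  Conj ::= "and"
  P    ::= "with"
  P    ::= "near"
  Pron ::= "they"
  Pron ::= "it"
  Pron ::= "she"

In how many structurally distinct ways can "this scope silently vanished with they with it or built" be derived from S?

7

Two of the 7 distinct bracketings:
[S [NP [Det this] [N scope]] [VP [VP [AdvP [Adv silently]] [VP [VP [V vanished]] [PP [P with] [NP [NP [Pron they]] [PP [P with] [NP [Pron it]]]]]]] [Conj or] [VP [V built]]]]
[S [NP [Det this] [N scope]] [VP [VP [AdvP [Adv silently]] [VP [VP [VP [V vanished]] [PP [P with] [NP [Pron they]]]] [PP [P with] [NP [Pron it]]]]] [Conj or] [VP [V built]]]]
The difference turns on whether NP → NP PP is used at the relevant span, versus an alternative expansion of NP.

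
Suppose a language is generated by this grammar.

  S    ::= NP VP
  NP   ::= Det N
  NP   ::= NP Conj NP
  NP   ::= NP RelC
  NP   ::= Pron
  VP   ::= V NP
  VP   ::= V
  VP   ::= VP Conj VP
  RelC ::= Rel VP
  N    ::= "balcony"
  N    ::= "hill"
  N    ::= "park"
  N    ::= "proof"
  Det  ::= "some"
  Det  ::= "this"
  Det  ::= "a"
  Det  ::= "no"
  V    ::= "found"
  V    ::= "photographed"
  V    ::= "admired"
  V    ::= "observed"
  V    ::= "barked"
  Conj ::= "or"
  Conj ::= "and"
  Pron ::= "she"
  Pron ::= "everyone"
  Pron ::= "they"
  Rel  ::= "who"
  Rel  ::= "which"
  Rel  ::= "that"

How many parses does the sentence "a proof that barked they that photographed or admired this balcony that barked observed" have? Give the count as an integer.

Two of the 7 distinct bracketings:
[S [NP [NP [Det a] [N proof]] [RelC [Rel that] [VP [V barked] [NP [NP [Pron they]] [RelC [Rel that] [VP [VP [V photographed]] [Conj or] [VP [V admired] [NP [NP [Det this] [N balcony]] [RelC [Rel that] [VP [V barked]]]]]]]]]]] [VP [V observed]]]
[S [NP [NP [Det a] [N proof]] [RelC [Rel that] [VP [V barked] [NP [NP [NP [Pron they]] [RelC [Rel that] [VP [VP [V photographed]] [Conj or] [VP [V admired] [NP [Det this] [N balcony]]]]]] [RelC [Rel that] [VP [V barked]]]]]]] [VP [V observed]]]
The trees differ in how a recursive rule is bracketed over the same span.

7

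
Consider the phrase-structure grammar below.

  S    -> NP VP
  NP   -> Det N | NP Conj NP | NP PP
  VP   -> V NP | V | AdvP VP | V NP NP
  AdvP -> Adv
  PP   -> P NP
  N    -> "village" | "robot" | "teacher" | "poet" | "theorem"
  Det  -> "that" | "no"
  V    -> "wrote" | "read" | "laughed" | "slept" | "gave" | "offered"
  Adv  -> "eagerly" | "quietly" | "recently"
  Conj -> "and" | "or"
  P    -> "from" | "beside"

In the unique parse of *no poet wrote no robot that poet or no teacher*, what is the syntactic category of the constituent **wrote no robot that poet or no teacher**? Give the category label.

[S [NP [Det no] [N poet]] [VP [V wrote] [NP [Det no] [N robot]] [NP [NP [Det that] [N poet]] [Conj or] [NP [Det no] [N teacher]]]]]
The span 'wrote no robot that poet or no teacher' is the VP node built by VP → V NP NP.

VP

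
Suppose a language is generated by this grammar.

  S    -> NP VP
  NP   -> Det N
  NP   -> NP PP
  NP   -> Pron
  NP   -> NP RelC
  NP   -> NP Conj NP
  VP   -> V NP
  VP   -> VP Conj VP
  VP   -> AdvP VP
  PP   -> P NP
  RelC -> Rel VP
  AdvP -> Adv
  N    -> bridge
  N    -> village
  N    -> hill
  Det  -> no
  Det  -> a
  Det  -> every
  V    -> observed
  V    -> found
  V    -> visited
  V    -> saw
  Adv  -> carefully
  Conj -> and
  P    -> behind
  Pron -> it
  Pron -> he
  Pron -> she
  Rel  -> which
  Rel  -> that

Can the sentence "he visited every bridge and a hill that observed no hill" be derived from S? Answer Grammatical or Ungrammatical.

Grammatical

S
  NP
    Pron: he
  VP
    V: visited
    NP
      NP
        NP
          Det: every
          N: bridge
        Conj: and
        NP
          Det: a
          N: hill
      RelC
        Rel: that
        VP
          V: observed
          NP
            Det: no
            N: hill
Each bracket corresponds to one application of a listed rule, so the string is derivable from S.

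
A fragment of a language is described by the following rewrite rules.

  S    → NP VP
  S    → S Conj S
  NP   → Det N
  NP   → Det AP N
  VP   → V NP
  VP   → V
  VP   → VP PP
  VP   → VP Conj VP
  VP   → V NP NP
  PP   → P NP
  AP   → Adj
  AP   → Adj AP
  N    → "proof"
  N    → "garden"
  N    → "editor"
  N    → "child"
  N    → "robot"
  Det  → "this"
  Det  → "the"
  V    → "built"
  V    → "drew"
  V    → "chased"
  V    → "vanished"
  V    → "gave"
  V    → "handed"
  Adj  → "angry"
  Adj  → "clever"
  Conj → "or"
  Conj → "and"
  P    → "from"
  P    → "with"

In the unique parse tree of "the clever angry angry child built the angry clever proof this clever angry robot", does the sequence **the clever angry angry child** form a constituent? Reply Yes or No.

[S [NP [Det the] [AP [Adj clever] [AP [Adj angry] [AP [Adj angry]]]] [N child]] [VP [V built] [NP [Det the] [AP [Adj angry] [AP [Adj clever]]] [N proof]] [NP [Det this] [AP [Adj clever] [AP [Adj angry]]] [N robot]]]]
The words 'the clever angry angry child' are exhaustively dominated by a single NP node (built by NP → Det AP N), so they form a constituent.

Yes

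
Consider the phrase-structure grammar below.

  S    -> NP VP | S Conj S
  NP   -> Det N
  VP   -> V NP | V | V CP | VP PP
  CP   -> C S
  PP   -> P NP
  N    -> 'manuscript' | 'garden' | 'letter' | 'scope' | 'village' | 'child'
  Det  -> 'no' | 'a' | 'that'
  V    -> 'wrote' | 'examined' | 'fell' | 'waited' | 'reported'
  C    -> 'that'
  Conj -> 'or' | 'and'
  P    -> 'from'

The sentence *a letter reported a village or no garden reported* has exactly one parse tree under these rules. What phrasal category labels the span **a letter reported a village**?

[S [S [NP [Det a] [N letter]] [VP [V reported] [NP [Det a] [N village]]]] [Conj or] [S [NP [Det no] [N garden]] [VP [V reported]]]]
The span 'a letter reported a village' is the S node built by S → NP VP.

S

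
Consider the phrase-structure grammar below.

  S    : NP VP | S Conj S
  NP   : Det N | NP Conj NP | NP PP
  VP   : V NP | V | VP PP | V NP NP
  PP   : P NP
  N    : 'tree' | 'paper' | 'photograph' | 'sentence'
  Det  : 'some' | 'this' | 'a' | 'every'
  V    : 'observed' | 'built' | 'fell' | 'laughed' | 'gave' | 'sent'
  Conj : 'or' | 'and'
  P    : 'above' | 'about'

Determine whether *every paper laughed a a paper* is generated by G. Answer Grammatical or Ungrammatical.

A Det word can never sit immediately before a Det word in any string this grammar generates, so the substring 'a a' rules out a derivation.

Ungrammatical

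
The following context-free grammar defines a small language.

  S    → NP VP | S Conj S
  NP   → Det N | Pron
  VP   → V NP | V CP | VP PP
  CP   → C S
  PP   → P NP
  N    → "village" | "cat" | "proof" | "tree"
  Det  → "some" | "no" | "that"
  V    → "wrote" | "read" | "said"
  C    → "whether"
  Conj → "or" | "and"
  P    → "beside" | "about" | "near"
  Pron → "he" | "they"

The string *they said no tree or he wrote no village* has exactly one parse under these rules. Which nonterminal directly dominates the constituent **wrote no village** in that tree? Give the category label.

[S [S [NP [Pron they]] [VP [V said] [NP [Det no] [N tree]]]] [Conj or] [S [NP [Pron he]] [VP [V wrote] [NP [Det no] [N village]]]]]
The span 'wrote no village' is the VP node built by VP → V NP.
Its mother is the S built by S → NP VP.

S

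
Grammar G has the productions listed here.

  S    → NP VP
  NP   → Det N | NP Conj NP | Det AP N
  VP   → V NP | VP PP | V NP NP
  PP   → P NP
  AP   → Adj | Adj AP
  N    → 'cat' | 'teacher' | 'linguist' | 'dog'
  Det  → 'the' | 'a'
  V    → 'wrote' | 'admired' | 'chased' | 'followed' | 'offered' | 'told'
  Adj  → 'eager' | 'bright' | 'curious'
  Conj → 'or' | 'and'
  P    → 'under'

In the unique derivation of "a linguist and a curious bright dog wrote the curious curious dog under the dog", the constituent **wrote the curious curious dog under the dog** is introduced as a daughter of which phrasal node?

[S [NP [NP [Det a] [N linguist]] [Conj and] [NP [Det a] [AP [Adj curious] [AP [Adj bright]]] [N dog]]] [VP [VP [V wrote] [NP [Det the] [AP [Adj curious] [AP [Adj curious]]] [N dog]]] [PP [P under] [NP [Det the] [N dog]]]]]
The span 'wrote the curious curious dog under the dog' is the VP node built by VP → VP PP.
Its mother is the S built by S → NP VP.

S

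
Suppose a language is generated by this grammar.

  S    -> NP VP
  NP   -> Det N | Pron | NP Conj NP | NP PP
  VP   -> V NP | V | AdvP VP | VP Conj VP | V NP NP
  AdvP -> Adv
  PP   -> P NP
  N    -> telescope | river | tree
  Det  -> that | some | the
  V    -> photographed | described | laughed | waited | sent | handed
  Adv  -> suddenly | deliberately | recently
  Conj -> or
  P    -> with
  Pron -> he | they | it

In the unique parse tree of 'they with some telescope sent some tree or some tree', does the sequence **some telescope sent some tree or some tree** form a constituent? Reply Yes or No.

[S [NP [NP [Pron they]] [PP [P with] [NP [Det some] [N telescope]]]] [VP [V sent] [NP [NP [Det some] [N tree]] [Conj or] [NP [Det some] [N tree]]]]]
The smallest constituent containing 'some telescope sent some tree or some tree' is the S spanning 'they with some telescope sent some tree or some tree'; no single node in the tree dominates exactly the given words.

No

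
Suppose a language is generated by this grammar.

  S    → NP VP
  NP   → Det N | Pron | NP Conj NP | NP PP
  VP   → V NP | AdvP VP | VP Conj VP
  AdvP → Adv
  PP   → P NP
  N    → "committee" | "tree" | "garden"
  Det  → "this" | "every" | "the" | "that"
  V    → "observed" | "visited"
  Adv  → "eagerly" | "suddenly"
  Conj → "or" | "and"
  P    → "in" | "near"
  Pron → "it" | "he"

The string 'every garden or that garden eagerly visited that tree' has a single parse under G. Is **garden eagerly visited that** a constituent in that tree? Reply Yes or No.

[S [NP [NP [Det every] [N garden]] [Conj or] [NP [Det that] [N garden]]] [VP [AdvP [Adv eagerly]] [VP [V visited] [NP [Det that] [N tree]]]]]
The smallest constituent containing 'garden eagerly visited that' is the S spanning 'every garden or that garden eagerly visited that tree'; no single node in the tree dominates exactly the given words.

No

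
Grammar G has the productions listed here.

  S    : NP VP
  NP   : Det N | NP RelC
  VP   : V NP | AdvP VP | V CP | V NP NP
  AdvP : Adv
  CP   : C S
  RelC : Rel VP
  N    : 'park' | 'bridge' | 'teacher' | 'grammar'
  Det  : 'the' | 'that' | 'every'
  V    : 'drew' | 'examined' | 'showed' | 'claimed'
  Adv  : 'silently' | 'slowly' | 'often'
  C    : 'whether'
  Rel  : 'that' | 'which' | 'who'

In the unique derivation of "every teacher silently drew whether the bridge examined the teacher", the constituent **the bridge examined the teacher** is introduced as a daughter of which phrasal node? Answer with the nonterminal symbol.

CP

S
  NP
    Det: every
    N: teacher
  VP
    AdvP
      Adv: silently
    VP
      V: drew
      CP
        C: whether
        S
          NP
            Det: the
            N: bridge
          VP
            V: examined
            NP
              Det: the
              N: teacher
The span 'the bridge examined the teacher' is the S node built by S → NP VP.
Its mother is the CP built by CP → C S.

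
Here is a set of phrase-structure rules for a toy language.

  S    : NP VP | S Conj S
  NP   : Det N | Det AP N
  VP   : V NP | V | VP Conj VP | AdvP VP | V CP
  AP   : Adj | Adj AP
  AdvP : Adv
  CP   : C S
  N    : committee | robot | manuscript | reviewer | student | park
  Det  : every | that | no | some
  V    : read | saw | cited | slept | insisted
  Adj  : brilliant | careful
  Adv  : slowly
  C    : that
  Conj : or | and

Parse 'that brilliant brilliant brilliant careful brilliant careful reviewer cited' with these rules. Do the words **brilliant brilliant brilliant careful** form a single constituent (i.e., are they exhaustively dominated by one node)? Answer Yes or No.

No

[S [NP [Det that] [AP [Adj brilliant] [AP [Adj brilliant] [AP [Adj brilliant] [AP [Adj careful] [AP [Adj brilliant] [AP [Adj careful]]]]]]] [N reviewer]] [VP [V cited]]]
The smallest constituent containing 'brilliant brilliant brilliant careful' is the AP spanning 'brilliant brilliant brilliant careful brilliant careful'; no single node in the tree dominates exactly the given words.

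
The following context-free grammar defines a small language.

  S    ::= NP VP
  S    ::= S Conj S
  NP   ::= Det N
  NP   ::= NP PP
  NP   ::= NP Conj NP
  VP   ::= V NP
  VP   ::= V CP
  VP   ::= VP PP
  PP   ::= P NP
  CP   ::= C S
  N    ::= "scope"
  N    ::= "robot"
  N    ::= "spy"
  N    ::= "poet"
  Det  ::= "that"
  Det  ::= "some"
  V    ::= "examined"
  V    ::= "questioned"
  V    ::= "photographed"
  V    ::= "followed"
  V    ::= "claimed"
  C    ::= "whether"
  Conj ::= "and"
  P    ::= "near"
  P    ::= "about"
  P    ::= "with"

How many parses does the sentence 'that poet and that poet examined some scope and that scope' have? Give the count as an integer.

1

[S [NP [NP [Det that] [N poet]] [Conj and] [NP [Det that] [N poet]]] [VP [V examined] [NP [NP [Det some] [N scope]] [Conj and] [NP [Det that] [N scope]]]]]
No rule offers an alternative attachment or grouping for any span, so this is the only derivation.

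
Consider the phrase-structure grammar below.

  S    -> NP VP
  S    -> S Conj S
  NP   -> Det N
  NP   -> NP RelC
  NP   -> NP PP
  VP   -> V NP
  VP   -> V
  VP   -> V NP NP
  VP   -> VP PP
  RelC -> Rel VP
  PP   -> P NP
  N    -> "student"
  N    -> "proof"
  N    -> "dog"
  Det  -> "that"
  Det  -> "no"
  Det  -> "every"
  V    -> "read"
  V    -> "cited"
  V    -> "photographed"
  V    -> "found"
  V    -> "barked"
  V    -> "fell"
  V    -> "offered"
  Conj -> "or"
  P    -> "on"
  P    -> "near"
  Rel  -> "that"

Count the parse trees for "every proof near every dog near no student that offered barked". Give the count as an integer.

5

Two of the 5 distinct bracketings:
[S [NP [NP [NP [Det every] [N proof]] [PP [P near] [NP [NP [Det every] [N dog]] [PP [P near] [NP [Det no] [N student]]]]]] [RelC [Rel that] [VP [V offered]]]] [VP [V barked]]]
[S [NP [NP [NP [NP [Det every] [N proof]] [PP [P near] [NP [Det every] [N dog]]]] [PP [P near] [NP [Det no] [N student]]]] [RelC [Rel that] [VP [V offered]]]] [VP [V barked]]]
The trees differ in how a recursive rule is bracketed over the same span.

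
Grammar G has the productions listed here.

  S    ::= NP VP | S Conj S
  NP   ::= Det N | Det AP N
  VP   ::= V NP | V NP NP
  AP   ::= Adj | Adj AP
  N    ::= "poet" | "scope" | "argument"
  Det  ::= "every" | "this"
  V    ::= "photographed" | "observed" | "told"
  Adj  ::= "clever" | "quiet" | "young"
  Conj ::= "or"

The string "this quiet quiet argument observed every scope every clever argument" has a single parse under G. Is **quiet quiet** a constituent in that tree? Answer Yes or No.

[S [NP [Det this] [AP [Adj quiet] [AP [Adj quiet]]] [N argument]] [VP [V observed] [NP [Det every] [N scope]] [NP [Det every] [AP [Adj clever]] [N argument]]]]
The words 'quiet quiet' are exhaustively dominated by a single AP node (built by AP → Adj AP), so they form a constituent.

Yes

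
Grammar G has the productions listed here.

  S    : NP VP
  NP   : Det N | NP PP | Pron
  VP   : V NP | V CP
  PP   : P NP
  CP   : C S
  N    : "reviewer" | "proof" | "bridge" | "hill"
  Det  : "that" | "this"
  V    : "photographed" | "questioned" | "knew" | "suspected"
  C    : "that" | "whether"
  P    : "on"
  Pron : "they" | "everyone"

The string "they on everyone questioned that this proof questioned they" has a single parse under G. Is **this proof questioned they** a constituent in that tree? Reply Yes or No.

Yes

[S [NP [NP [Pron they]] [PP [P on] [NP [Pron everyone]]]] [VP [V questioned] [CP [C that] [S [NP [Det this] [N proof]] [VP [V questioned] [NP [Pron they]]]]]]]
The words 'this proof questioned they' are exhaustively dominated by a single S node (built by S → NP VP), so they form a constituent.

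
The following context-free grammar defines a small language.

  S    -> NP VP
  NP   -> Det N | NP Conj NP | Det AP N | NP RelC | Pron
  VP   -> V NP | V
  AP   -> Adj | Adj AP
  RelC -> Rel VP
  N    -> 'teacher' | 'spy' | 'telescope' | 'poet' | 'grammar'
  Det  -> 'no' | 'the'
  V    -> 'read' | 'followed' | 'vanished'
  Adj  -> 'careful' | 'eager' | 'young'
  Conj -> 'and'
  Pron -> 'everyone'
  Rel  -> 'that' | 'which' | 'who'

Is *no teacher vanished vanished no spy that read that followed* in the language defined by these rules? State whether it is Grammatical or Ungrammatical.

Ungrammatical

For S → NP VP, the only prefix that parses as NP is 'no teacher', but the remainder 'vanished vanished no spy that read that followed' is not a VP under these rules.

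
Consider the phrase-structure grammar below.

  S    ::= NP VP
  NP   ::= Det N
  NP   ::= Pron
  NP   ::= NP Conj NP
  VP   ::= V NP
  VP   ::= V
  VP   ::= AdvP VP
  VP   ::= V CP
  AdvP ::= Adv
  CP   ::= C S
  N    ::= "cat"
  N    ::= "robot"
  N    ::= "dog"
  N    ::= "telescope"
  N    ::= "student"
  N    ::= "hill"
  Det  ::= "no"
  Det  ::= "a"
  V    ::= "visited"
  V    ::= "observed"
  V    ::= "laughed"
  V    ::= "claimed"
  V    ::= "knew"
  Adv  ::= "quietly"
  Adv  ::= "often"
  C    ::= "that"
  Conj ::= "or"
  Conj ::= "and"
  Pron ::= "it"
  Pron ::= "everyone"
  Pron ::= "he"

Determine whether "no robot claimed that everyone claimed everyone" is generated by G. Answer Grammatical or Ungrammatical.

S
  NP
    Det: no
    N: robot
  VP
    V: claimed
    CP
      C: that
      S
        NP
          Pron: everyone
        VP
          V: claimed
          NP
            Pron: everyone
Every word is introduced by a lexical rule and the phrasal rules combine the resulting categories into a single S.

Grammatical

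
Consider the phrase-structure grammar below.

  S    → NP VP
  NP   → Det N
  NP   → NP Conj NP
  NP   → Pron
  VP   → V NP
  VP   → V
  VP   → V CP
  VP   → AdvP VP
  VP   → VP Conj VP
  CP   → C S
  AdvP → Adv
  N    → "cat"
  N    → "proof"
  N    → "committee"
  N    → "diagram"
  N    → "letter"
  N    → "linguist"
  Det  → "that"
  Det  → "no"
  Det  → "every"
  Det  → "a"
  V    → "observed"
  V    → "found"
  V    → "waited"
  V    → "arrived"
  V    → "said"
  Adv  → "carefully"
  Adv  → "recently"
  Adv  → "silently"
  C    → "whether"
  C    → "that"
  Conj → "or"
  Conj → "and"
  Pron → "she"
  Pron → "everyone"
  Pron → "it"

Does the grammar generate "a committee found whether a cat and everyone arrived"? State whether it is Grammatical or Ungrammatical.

[S [NP [Det a] [N committee]] [VP [V found] [CP [C whether] [S [NP [NP [Det a] [N cat]] [Conj and] [NP [Pron everyone]]] [VP [V arrived]]]]]]
Every word is introduced by a lexical rule and the phrasal rules combine the resulting categories into a single S.

Grammatical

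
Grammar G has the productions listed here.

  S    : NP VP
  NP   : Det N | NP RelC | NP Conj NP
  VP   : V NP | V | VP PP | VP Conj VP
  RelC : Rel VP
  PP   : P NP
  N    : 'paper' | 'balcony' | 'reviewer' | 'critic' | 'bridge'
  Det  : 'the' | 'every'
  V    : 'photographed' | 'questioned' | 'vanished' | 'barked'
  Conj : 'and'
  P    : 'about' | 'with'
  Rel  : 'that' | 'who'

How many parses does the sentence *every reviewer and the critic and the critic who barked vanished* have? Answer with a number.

Two of the 5 distinct bracketings:
[S [NP [NP [NP [Det every] [N reviewer]] [Conj and] [NP [NP [Det the] [N critic]] [Conj and] [NP [Det the] [N critic]]]] [RelC [Rel who] [VP [V barked]]]] [VP [V vanished]]]
[S [NP [NP [NP [NP [Det every] [N reviewer]] [Conj and] [NP [Det the] [N critic]]] [Conj and] [NP [Det the] [N critic]]] [RelC [Rel who] [VP [V barked]]]] [VP [V vanished]]]
The trees differ in how a recursive rule is bracketed over the same span.

5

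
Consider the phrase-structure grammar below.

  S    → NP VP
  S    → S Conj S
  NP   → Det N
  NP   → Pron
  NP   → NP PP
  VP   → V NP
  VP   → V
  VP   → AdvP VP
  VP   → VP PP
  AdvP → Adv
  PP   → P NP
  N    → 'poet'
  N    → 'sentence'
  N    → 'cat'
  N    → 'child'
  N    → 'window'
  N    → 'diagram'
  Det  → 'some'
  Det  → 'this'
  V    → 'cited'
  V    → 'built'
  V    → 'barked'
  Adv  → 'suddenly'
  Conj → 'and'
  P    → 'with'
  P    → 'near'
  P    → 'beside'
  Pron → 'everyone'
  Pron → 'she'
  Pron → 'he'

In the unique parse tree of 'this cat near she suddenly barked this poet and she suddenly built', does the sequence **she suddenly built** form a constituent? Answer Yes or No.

[S [S [NP [NP [Det this] [N cat]] [PP [P near] [NP [Pron she]]]] [VP [AdvP [Adv suddenly]] [VP [V barked] [NP [Det this] [N poet]]]]] [Conj and] [S [NP [Pron she]] [VP [AdvP [Adv suddenly]] [VP [V built]]]]]
The words 'she suddenly built' are exhaustively dominated by a single S node (built by S → NP VP), so they form a constituent.

Yes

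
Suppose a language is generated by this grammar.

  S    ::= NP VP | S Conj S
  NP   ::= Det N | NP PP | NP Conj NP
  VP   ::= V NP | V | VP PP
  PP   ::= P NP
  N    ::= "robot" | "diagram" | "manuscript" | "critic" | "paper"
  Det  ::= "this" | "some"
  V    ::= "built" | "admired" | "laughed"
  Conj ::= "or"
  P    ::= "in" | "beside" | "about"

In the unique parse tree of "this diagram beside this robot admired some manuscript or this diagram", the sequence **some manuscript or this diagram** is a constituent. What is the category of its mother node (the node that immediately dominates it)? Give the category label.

S
  NP
    NP
      Det: this
      N: diagram
    PP
      P: beside
      NP
        Det: this
        N: robot
  VP
    V: admired
    NP
      NP
        Det: some
        N: manuscript
      Conj: or
      NP
        Det: this
        N: diagram
The span 'some manuscript or this diagram' is the NP node built by NP → NP Conj NP.
Its mother is the VP built by VP → V NP.

VP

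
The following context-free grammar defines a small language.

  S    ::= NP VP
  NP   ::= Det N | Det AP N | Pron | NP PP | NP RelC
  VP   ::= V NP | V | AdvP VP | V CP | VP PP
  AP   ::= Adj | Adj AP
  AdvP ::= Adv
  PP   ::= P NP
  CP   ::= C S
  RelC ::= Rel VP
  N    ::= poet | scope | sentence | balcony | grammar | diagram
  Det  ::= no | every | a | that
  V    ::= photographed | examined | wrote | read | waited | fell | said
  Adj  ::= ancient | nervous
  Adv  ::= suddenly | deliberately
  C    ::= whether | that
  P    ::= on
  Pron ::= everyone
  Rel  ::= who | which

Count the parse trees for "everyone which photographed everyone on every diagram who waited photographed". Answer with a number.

Two of the 7 distinct bracketings:
[S [NP [NP [NP [Pron everyone]] [RelC [Rel which] [VP [V photographed] [NP [Pron everyone]]]]] [PP [P on] [NP [NP [Det every] [N diagram]] [RelC [Rel who] [VP [V waited]]]]]] [VP [V photographed]]]
[S [NP [NP [Pron everyone]] [RelC [Rel which] [VP [V photographed] [NP [NP [Pron everyone]] [PP [P on] [NP [NP [Det every] [N diagram]] [RelC [Rel who] [VP [V waited]]]]]]]]] [VP [V photographed]]]
The trees differ in how a recursive rule is bracketed over the same span.

7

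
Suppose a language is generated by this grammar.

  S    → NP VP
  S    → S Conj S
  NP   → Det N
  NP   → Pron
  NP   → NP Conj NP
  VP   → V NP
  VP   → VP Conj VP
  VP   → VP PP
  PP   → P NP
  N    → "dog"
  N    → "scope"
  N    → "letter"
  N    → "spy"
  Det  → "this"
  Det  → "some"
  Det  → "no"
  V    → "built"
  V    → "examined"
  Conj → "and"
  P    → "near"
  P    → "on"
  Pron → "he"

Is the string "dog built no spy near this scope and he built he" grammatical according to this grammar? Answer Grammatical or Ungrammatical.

For S → NP VP, no prefix of the string parses as an NP. The alternative S rule S → S Conj S likewise has no satisfying split.

Ungrammatical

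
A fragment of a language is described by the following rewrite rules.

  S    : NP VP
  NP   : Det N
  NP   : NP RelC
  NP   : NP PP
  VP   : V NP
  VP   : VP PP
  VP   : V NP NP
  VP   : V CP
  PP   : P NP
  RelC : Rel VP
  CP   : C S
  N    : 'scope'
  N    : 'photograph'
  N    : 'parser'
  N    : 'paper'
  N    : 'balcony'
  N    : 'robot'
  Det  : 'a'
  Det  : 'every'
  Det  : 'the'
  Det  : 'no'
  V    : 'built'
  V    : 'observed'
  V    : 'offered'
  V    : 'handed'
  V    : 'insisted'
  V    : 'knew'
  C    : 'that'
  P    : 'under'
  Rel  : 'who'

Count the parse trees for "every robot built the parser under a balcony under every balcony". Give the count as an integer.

Two of the 5 distinct bracketings:
[S [NP [Det every] [N robot]] [VP [V built] [NP [NP [Det the] [N parser]] [PP [P under] [NP [NP [Det a] [N balcony]] [PP [P under] [NP [Det every] [N balcony]]]]]]]]
[S [NP [Det every] [N robot]] [VP [V built] [NP [NP [NP [Det the] [N parser]] [PP [P under] [NP [Det a] [N balcony]]]] [PP [P under] [NP [Det every] [N balcony]]]]]]
The trees differ in how a recursive rule is bracketed over the same span.

5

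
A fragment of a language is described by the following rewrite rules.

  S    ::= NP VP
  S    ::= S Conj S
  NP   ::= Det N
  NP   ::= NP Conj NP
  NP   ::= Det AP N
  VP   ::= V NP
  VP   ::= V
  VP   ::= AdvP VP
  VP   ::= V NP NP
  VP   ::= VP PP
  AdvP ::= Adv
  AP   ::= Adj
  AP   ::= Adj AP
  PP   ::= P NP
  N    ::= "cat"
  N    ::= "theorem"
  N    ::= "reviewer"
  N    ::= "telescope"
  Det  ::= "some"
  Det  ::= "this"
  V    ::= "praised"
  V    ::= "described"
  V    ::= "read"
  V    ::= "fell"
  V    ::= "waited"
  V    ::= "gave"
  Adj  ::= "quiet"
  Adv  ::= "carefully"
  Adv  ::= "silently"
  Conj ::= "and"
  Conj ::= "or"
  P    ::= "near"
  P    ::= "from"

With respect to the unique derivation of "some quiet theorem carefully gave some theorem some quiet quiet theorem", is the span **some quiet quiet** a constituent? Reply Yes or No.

[S [NP [Det some] [AP [Adj quiet]] [N theorem]] [VP [AdvP [Adv carefully]] [VP [V gave] [NP [Det some] [N theorem]] [NP [Det some] [AP [Adj quiet] [AP [Adj quiet]]] [N theorem]]]]]
The smallest constituent containing 'some quiet quiet' is the NP spanning 'some quiet quiet theorem'; no single node in the tree dominates exactly the given words.

No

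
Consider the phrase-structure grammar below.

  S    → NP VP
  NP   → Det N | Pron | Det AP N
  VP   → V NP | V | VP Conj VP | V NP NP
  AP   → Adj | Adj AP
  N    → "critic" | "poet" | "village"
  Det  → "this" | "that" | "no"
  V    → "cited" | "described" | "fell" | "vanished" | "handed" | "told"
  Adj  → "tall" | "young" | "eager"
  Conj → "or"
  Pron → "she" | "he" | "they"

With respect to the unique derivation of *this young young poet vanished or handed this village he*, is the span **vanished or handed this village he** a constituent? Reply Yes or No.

[S [NP [Det this] [AP [Adj young] [AP [Adj young]]] [N poet]] [VP [VP [V vanished]] [Conj or] [VP [V handed] [NP [Det this] [N village]] [NP [Pron he]]]]]
The words 'vanished or handed this village he' are exhaustively dominated by a single VP node (built by VP → VP Conj VP), so they form a constituent.

Yes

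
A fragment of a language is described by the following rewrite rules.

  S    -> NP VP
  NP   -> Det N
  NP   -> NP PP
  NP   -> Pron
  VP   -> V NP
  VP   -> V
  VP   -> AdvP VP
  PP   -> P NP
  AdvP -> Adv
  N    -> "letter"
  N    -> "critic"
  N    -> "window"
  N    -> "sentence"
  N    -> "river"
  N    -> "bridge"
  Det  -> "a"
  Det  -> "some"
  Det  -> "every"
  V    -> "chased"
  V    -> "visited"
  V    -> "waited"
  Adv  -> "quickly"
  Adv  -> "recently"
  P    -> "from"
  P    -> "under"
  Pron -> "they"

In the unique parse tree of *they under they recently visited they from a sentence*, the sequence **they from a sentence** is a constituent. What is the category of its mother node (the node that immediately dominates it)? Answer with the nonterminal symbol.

VP

[S [NP [NP [Pron they]] [PP [P under] [NP [Pron they]]]] [VP [AdvP [Adv recently]] [VP [V visited] [NP [NP [Pron they]] [PP [P from] [NP [Det a] [N sentence]]]]]]]
The span 'they from a sentence' is the NP node built by NP → NP PP.
Its mother is the VP built by VP → V NP.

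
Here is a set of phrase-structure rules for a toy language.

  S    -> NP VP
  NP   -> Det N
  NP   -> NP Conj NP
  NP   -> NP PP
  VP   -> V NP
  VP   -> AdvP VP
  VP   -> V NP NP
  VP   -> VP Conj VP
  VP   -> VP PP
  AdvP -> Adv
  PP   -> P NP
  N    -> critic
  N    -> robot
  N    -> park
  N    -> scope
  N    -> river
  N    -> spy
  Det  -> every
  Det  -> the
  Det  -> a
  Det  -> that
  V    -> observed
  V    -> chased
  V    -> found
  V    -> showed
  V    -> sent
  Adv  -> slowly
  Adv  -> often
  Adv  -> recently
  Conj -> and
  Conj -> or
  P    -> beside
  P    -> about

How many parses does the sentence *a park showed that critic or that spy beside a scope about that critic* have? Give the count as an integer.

Two of the 9 distinct bracketings:
[S [NP [Det a] [N park]] [VP [V showed] [NP [NP [Det that] [N critic]] [Conj or] [NP [NP [Det that] [N spy]] [PP [P beside] [NP [NP [Det a] [N scope]] [PP [P about] [NP [Det that] [N critic]]]]]]]]]
[S [NP [Det a] [N park]] [VP [V showed] [NP [NP [Det that] [N critic]] [Conj or] [NP [NP [NP [Det that] [N spy]] [PP [P beside] [NP [Det a] [N scope]]]] [PP [P about] [NP [Det that] [N critic]]]]]]]
The trees differ in how a recursive rule is bracketed over the same span.

9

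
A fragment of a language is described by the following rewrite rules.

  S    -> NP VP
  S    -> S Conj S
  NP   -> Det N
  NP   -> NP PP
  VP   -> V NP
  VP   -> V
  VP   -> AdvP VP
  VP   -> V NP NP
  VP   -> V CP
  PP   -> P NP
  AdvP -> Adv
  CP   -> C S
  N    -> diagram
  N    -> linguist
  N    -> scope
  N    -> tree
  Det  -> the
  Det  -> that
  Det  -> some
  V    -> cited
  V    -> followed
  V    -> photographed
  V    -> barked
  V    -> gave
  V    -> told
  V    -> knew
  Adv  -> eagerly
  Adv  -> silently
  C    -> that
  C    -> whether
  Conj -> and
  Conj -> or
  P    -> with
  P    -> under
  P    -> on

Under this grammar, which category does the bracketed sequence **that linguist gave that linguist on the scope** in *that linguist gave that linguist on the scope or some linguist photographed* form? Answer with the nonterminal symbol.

S
  S
    NP
      Det: that
      N: linguist
    VP
      V: gave
      NP
        NP
          Det: that
          N: linguist
        PP
          P: on
          NP
            Det: the
            N: scope
  Conj: or
  S
    NP
      Det: some
      N: linguist
    VP
      V: photographed
The span 'that linguist gave that linguist on the scope' is the S node built by S → NP VP.

S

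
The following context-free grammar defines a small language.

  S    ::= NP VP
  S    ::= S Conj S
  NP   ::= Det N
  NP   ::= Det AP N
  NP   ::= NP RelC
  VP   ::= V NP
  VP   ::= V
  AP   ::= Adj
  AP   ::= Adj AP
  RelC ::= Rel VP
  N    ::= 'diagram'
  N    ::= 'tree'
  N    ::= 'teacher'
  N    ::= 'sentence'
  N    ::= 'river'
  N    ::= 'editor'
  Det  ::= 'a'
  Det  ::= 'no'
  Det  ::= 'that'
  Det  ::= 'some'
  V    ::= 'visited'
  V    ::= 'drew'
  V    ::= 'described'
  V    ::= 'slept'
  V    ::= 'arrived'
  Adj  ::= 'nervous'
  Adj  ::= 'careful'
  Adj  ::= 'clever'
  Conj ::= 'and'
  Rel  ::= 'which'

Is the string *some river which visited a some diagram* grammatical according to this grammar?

Ungrammatical

A Det word can never sit immediately before a Det word in any string this grammar generates, so the substring 'a some' rules out a derivation.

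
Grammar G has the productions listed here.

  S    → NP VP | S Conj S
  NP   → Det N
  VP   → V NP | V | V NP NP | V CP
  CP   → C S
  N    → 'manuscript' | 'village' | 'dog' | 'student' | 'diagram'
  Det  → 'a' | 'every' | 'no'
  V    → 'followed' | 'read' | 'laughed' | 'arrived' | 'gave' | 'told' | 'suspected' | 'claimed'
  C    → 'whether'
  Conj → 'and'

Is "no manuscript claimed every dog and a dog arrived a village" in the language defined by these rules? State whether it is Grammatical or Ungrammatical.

[S [S [NP [Det no] [N manuscript]] [VP [V claimed] [NP [Det every] [N dog]]]] [Conj and] [S [NP [Det a] [N dog]] [VP [V arrived] [NP [Det a] [N village]]]]]
Each bracket corresponds to one application of a listed rule, so the string is derivable from S.

Grammatical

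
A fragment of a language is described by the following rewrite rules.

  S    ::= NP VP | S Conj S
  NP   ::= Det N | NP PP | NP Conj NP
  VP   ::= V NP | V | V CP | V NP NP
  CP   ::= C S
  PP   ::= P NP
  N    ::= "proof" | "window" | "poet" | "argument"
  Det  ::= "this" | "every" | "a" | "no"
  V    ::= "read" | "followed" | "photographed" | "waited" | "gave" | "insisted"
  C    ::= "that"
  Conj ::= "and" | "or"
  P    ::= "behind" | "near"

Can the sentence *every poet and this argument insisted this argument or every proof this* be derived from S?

Ungrammatical

For S → NP VP, every NP-prefix leaves a non-VP remainder: after 'every poet' the remainder is not a VP; after 'every poet and this argument' the remainder is not a VP. The alternative S rule S → S Conj S likewise has no satisfying split.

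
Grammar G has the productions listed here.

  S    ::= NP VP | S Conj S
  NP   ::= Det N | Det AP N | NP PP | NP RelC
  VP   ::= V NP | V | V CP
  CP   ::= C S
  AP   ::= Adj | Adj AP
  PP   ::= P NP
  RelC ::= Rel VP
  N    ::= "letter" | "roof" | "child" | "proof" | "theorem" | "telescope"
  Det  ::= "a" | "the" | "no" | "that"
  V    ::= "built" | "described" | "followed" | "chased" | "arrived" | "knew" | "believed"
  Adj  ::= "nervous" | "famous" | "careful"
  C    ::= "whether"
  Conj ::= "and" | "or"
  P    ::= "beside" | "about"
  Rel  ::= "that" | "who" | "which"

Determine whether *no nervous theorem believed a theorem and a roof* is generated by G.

Ungrammatical

For S → NP VP, the only prefix that parses as NP is 'no nervous theorem', but the remainder 'believed a theorem and a roof' is not a VP under these rules. The alternative S rule S → S Conj S likewise has no satisfying split.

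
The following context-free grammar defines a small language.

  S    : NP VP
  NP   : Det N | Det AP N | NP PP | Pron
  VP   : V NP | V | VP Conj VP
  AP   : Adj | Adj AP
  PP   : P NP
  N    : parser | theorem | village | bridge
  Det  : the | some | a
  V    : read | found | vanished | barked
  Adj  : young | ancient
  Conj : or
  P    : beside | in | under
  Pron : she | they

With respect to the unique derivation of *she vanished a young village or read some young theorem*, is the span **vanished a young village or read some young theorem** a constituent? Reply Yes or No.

Yes

[S [NP [Pron she]] [VP [VP [V vanished] [NP [Det a] [AP [Adj young]] [N village]]] [Conj or] [VP [V read] [NP [Det some] [AP [Adj young]] [N theorem]]]]]
The words 'vanished a young village or read some young theorem' are exhaustively dominated by a single VP node (built by VP → VP Conj VP), so they form a constituent.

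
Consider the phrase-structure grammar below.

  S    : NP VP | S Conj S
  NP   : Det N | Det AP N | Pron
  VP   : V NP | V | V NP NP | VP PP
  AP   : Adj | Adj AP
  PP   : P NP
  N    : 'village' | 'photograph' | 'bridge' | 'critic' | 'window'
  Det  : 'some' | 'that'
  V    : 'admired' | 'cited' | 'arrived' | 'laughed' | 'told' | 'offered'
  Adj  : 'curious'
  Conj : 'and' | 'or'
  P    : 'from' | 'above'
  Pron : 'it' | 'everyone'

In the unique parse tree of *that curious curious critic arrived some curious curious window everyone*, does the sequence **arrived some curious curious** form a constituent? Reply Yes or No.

No

[S [NP [Det that] [AP [Adj curious] [AP [Adj curious]]] [N critic]] [VP [V arrived] [NP [Det some] [AP [Adj curious] [AP [Adj curious]]] [N window]] [NP [Pron everyone]]]]
The smallest constituent containing 'arrived some curious curious' is the VP spanning 'arrived some curious curious window everyone'; no single node in the tree dominates exactly the given words.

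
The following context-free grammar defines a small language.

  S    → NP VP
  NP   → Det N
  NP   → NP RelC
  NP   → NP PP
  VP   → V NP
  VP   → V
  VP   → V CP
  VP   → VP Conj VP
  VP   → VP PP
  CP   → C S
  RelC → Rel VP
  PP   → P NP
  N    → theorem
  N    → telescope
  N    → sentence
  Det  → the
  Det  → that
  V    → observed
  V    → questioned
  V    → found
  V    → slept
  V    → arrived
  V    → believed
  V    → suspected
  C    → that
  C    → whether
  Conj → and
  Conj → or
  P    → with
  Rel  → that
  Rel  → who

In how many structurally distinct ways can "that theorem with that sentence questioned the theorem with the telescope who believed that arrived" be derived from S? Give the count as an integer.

Two of the 4 distinct bracketings:
[S [NP [NP [Det that] [N theorem]] [PP [P with] [NP [Det that] [N sentence]]]] [VP [V questioned] [NP [NP [NP [NP [Det the] [N theorem]] [PP [P with] [NP [Det the] [N telescope]]]] [RelC [Rel who] [VP [V believed]]]] [RelC [Rel that] [VP [V arrived]]]]]]
[S [NP [NP [Det that] [N theorem]] [PP [P with] [NP [Det that] [N sentence]]]] [VP [V questioned] [NP [NP [NP [Det the] [N theorem]] [PP [P with] [NP [NP [Det the] [N telescope]] [RelC [Rel who] [VP [V believed]]]]]] [RelC [Rel that] [VP [V arrived]]]]]]
The trees differ in how a recursive rule is bracketed over the same span.

4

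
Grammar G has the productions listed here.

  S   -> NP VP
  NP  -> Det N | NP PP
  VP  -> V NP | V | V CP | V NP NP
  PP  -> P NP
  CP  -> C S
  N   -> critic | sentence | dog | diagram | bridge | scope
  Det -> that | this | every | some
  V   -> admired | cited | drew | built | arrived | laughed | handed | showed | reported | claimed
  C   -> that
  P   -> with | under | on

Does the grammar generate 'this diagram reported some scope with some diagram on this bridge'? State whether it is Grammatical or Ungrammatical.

Grammatical

[S [NP [Det this] [N diagram]] [VP [V reported] [NP [NP [Det some] [N scope]] [PP [P with] [NP [NP [Det some] [N diagram]] [PP [P on] [NP [Det this] [N bridge]]]]]]]]
Every word is introduced by a lexical rule and the phrasal rules combine the resulting categories into a single S.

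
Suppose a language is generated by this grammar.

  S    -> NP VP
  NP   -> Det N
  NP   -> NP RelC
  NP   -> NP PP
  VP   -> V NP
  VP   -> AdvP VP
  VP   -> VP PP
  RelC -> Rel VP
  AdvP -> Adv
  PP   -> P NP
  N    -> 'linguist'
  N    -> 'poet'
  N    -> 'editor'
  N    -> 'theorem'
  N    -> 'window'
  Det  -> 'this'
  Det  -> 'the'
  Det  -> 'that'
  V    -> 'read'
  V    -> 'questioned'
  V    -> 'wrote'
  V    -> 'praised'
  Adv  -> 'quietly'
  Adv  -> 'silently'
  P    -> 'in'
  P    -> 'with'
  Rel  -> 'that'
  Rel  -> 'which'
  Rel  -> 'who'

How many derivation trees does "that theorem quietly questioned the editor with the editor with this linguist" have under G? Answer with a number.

Two of the 9 distinct bracketings:
[S [NP [Det that] [N theorem]] [VP [AdvP [Adv quietly]] [VP [V questioned] [NP [NP [Det the] [N editor]] [PP [P with] [NP [NP [Det the] [N editor]] [PP [P with] [NP [Det this] [N linguist]]]]]]]]]
[S [NP [Det that] [N theorem]] [VP [AdvP [Adv quietly]] [VP [V questioned] [NP [NP [NP [Det the] [N editor]] [PP [P with] [NP [Det the] [N editor]]]] [PP [P with] [NP [Det this] [N linguist]]]]]]]
The trees differ in how a recursive rule is bracketed over the same span.

9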